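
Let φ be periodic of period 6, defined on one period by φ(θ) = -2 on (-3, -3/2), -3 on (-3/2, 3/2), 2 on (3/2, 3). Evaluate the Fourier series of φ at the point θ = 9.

θ = 9 differs from θ = 3 by 1 full period(s), and the series is 6-periodic.
At θ = 3 the one-sided limits are φ(3^-) = 2 and φ(3^+) = -2.
By Dirichlet's theorem the series converges to their average, [(2) + (-2)]/2 = 0.

0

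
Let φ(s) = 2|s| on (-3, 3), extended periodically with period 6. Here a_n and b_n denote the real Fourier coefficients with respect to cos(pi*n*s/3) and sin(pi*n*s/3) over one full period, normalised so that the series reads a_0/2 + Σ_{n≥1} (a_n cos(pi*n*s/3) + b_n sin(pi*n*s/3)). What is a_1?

-24/pi**2

a_1 = 1/3 ∫_{-3}^{3} φ(s) cos(pi*s/3) ds.
φ is even and cos(pi*s/3) is even, so the integrand is even and a_1 = 2/3 ∫_0^{3} φ(s) cos(pi*s/3) ds.
Integrating by parts (boundary term plus one more integral), an antiderivative of (2*s) cos(pi*s/3) is 6*s*sin(pi*s/3)/pi + 18*cos(pi*s/3)/pi**2; evaluating from 0 to 3: ∫_{0}^{3} (2*s) cos(pi*s/3) ds = (-18/pi**2) - (18/pi**2) = -36/pi**2.
Hence a_1 = (2/3)·(-36/pi**2) = -24/pi**2.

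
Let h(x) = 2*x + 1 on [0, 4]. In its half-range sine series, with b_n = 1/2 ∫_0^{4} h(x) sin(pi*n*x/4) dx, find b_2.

-8/pi

b_2 = 1/2 ∫_0^{4} (2*x + 1) sin(pi*x/2) dx.
Integrating by parts (boundary term plus one more integral), an antiderivative of (2*x + 1) sin(pi*x/2) is -4*x*cos(pi*x/2)/pi + 8*sin(pi*x/2)/pi**2 - 2*cos(pi*x/2)/pi; evaluating from 0 to 4: ∫_{0}^{4} (2*x + 1) sin(pi*x/2) dx = (-18/pi) - (-2/pi) = -16/pi.
Hence b_2 = (1/2)·(-16/pi) = -8/pi.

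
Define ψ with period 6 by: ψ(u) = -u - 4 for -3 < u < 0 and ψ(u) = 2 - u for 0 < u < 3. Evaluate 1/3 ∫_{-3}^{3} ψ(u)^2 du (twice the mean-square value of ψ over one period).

8

1/3 ∫_{-3}^{3} ψ(u)^2 du = 1/3 · (24) = 8.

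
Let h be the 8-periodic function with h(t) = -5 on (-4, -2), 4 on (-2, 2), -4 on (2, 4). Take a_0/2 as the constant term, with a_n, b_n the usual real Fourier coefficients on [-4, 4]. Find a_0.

-1/2

a_0 = 1/4 ∫_{-4}^{4} h(t) dt = 1/4 · (-2) = -1/2.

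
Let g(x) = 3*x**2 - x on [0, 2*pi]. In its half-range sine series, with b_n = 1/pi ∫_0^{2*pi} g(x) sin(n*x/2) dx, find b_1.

-96/pi - 4 + 24*pi

b_1 = 1/pi ∫_0^{2*pi} (3*x**2 - x) sin(x/2) dx.
Integrating by parts twice (tabular method), an antiderivative of (3*x**2 - x) sin(x/2) is -6*x**2*cos(x/2) + 24*x*sin(x/2) + 2*x*cos(x/2) - 4*sin(x/2) + 48*cos(x/2); evaluating from 0 to 2*pi: ∫_{0}^{2*pi} (3*x**2 - x) sin(x/2) dx = (-48 - 4*pi + 24*pi**2) - (48) = -96 - 4*pi + 24*pi**2.
Hence b_1 = (1/pi)·(-96 - 4*pi + 24*pi**2) = -96/pi - 4 + 24*pi.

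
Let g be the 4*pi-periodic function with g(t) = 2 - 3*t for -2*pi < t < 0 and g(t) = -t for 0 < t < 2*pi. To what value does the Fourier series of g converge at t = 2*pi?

At t = 2*pi the one-sided limits are g(2*pi^-) = -2*pi and g(2*pi^+) = 2 + 6*pi.
By Dirichlet's theorem the series converges to their average, [(-2*pi) + (2 + 6*pi)]/2 = 1 + 2*pi.

1 + 2*pi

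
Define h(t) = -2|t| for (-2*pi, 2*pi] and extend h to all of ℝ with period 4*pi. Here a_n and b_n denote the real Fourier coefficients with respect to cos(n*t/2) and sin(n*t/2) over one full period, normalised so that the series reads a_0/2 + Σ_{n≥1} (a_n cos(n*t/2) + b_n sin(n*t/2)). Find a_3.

16/(9*pi)

a_3 = (1/(2*pi)) ∫_{-2*pi}^{2*pi} h(t) cos(3*t/2) dt.
h is even and cos(3*t/2) is even, so the integrand is even and a_3 = 1/pi ∫_0^{2*pi} h(t) cos(3*t/2) dt.
Integrating by parts (boundary term plus one more integral), an antiderivative of (-2*t) cos(3*t/2) is -4*t*sin(3*t/2)/3 - 8*cos(3*t/2)/9; evaluating from 0 to 2*pi: ∫_{0}^{2*pi} (-2*t) cos(3*t/2) dt = (8/9) - (-8/9) = 16/9.
Hence a_3 = (1/pi)·(16/9) = 16/(9*pi).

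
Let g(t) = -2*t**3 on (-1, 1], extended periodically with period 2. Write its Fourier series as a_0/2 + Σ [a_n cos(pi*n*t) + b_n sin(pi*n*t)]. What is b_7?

4*(6 - 49*pi**2)/(343*pi**3)

b_7 = ∫_{-1}^{1} g(t) sin(7*pi*t) dt.
g is odd and sin(7*pi*t) is odd, so the integrand is even and b_7 = 2 ∫_0^{1} g(t) sin(7*pi*t) dt.
Integrating by parts three times (tabular method), an antiderivative of (-2*t**3) sin(7*pi*t) is 2*t**3*cos(7*pi*t)/(7*pi) - 6*t**2*sin(7*pi*t)/(49*pi**2) - 12*t*cos(7*pi*t)/(343*pi**3) + 12*sin(7*pi*t)/(2401*pi**4); evaluating from 0 to 1: ∫_{0}^{1} (-2*t**3) sin(7*pi*t) dt = (2*(6 - 49*pi**2)/(343*pi**3)) - (0) = 2*(6 - 49*pi**2)/(343*pi**3).
Hence b_7 = 2·(2*(6 - 49*pi**2)/(343*pi**3)) = 4*(6 - 49*pi**2)/(343*pi**3).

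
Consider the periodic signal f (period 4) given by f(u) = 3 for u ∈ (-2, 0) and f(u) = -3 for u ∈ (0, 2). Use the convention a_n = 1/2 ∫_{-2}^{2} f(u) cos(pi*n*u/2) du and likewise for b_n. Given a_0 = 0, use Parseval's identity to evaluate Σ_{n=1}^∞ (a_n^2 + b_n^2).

18

Parseval: a_0^2/2 + Σ_{n≥1} (a_n^2+b_n^2) = 1/2 ∫_{-2}^{2} f(u)^2 du = 18.
Subtract a_0^2/2 = 0: Σ (a_n^2+b_n^2) = 18.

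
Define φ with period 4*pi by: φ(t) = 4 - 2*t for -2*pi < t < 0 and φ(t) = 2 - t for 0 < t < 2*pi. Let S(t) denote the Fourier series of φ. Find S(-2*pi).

3 + pi

At t = -2*pi the one-sided limits are φ(-2*pi^-) = 2 - 2*pi and φ(-2*pi^+) = 4 + 4*pi.
By Dirichlet's theorem the series converges to their average, [(2 - 2*pi) + (4 + 4*pi)]/2 = 3 + pi.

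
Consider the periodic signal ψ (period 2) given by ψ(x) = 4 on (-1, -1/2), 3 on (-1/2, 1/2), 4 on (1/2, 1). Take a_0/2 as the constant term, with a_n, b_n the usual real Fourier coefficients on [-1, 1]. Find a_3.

2/(3*pi)

a_3 = ∫_{-1}^{1} ψ(x) cos(3*pi*x) dx.
ψ is even and cos(3*pi*x) is even, so the integrand is even and a_3 = 2 ∫_0^{1} ψ(x) cos(3*pi*x) dx.
Split the integral at the breakpoints.
Directly, an antiderivative of (3) cos(3*pi*x) is sin(3*pi*x)/pi; evaluating from 0 to 1/2: ∫_{0}^{1/2} (3) cos(3*pi*x) dx = (-1/pi) - (0) = -1/pi.
Directly, an antiderivative of (4) cos(3*pi*x) is 4*sin(3*pi*x)/(3*pi); evaluating from 1/2 to 1: ∫_{1/2}^{1} (4) cos(3*pi*x) dx = (0) - (-4/(3*pi)) = 4/(3*pi).
Summing the pieces and multiplying by 2 gives a_3 = 2/(3*pi).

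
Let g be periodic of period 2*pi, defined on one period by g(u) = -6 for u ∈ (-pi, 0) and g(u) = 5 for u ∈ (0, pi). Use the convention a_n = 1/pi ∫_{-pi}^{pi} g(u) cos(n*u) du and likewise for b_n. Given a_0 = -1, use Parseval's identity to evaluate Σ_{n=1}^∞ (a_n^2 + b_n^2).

121/2

Parseval: a_0^2/2 + Σ_{n≥1} (a_n^2+b_n^2) = 1/pi ∫_{-pi}^{pi} g(u)^2 du = 61.
Subtract a_0^2/2 = 1/2: Σ (a_n^2+b_n^2) = 121/2.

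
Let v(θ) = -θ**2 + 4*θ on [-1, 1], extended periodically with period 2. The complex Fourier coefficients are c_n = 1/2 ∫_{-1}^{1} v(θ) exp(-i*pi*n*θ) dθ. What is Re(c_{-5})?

2/(25*pi**2)

Since v is real-valued, Re(c_{-5}) = 1/2 ∫_{-1}^{1} v(θ) cos(-5*pi*θ) dθ = a_{5}/2.
Integrating by parts twice (tabular method), an antiderivative of (-θ**2 + 4*θ) cos(-5*pi*θ) is -θ**2*sin(5*pi*θ)/(5*pi) + 4*θ*sin(5*pi*θ)/(5*pi) - 2*θ*cos(5*pi*θ)/(25*pi**2) + 2*sin(5*pi*θ)/(125*pi**3) + 4*cos(5*pi*θ)/(25*pi**2); evaluating from -1 to 1: ∫_{-1}^{1} (-θ**2 + 4*θ) cos(-5*pi*θ) dθ = (-2/(25*pi**2)) - (-6/(25*pi**2)) = 4/(25*pi**2).
Hence Re(c_{-5}) = (1/2)·(4/(25*pi**2)) = 2/(25*pi**2).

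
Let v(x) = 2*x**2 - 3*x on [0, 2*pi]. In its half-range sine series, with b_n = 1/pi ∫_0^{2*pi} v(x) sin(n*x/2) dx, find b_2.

b_2 = 1/pi ∫_0^{2*pi} (2*x**2 - 3*x) sin(x) dx.
Integrating by parts twice (tabular method), an antiderivative of (2*x**2 - 3*x) sin(x) is -2*x**2*cos(x) + 4*x*sin(x) + 3*x*cos(x) - 3*sin(x) + 4*cos(x); evaluating from 0 to 2*pi: ∫_{0}^{2*pi} (2*x**2 - 3*x) sin(x) dx = (-8*pi**2 + 4 + 6*pi) - (4) = 2*pi*(3 - 4*pi).
Hence b_2 = (1/pi)·(2*pi*(3 - 4*pi)) = 6 - 8*pi.

6 - 8*pi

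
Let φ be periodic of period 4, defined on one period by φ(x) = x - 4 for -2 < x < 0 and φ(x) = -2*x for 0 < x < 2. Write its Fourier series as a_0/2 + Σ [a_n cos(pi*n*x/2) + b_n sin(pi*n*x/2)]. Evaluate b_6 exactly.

1/(3*pi)

b_6 = 1/2 ∫_{-2}^{2} φ(x) sin(3*pi*x) dx.
Split the integral at the breakpoints.
Integrating by parts (boundary term plus one more integral), an antiderivative of (x - 4) sin(3*pi*x) is -x*cos(3*pi*x)/(3*pi) + sin(3*pi*x)/(9*pi**2) + 4*cos(3*pi*x)/(3*pi); evaluating from -2 to 0: ∫_{-2}^{0} (x - 4) sin(3*pi*x) dx = (4/(3*pi)) - (2/pi) = -2/(3*pi).
Integrating by parts (boundary term plus one more integral), an antiderivative of (-2*x) sin(3*pi*x) is 2*x*cos(3*pi*x)/(3*pi) - 2*sin(3*pi*x)/(9*pi**2); evaluating from 0 to 2: ∫_{0}^{2} (-2*x) sin(3*pi*x) dx = (4/(3*pi)) - (0) = 4/(3*pi).
Summing the pieces and multiplying by (1/2) gives b_6 = 1/(3*pi).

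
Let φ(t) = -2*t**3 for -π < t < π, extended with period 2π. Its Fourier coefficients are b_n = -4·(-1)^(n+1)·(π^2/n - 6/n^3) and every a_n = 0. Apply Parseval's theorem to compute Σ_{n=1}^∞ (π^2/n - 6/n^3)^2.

pi**6/14

Parseval: Σ b_n^2 = (1/π) ∫_{-π}^{π} φ(t)^2 dt = 8*pi**6/7.
b_n^2 = 16·(π^2/n - 6/n^3)^2, so the sum equals (8*pi**6/7)/16 = pi**6/14.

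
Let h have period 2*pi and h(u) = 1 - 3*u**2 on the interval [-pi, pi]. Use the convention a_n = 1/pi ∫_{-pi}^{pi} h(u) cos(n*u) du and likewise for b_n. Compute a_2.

-3

a_2 = 1/pi ∫_{-pi}^{pi} h(u) cos(2*u) du.
h is even and cos(2*u) is even, so the integrand is even and a_2 = 2/pi ∫_0^{pi} h(u) cos(2*u) du.
Integrating by parts twice (tabular method), an antiderivative of (1 - 3*u**2) cos(2*u) is -3*u**2*sin(2*u)/2 - 3*u*cos(2*u)/2 + 5*sin(2*u)/4; evaluating from 0 to pi: ∫_{0}^{pi} (1 - 3*u**2) cos(2*u) du = (-3*pi/2) - (0) = -3*pi/2.
Hence a_2 = (2/pi)·(-3*pi/2) = -3.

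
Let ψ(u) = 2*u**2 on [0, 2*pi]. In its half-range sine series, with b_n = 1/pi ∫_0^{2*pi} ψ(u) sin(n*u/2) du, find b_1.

b_1 = 1/pi ∫_0^{2*pi} (2*u**2) sin(u/2) du.
Integrating by parts twice (tabular method), an antiderivative of (2*u**2) sin(u/2) is -4*u**2*cos(u/2) + 16*u*sin(u/2) + 32*cos(u/2); evaluating from 0 to 2*pi: ∫_{0}^{2*pi} (2*u**2) sin(u/2) du = (-32 + 16*pi**2) - (32) = -64 + 16*pi**2.
Hence b_1 = (1/pi)·(-64 + 16*pi**2) = -64/pi + 16*pi.

-64/pi + 16*pi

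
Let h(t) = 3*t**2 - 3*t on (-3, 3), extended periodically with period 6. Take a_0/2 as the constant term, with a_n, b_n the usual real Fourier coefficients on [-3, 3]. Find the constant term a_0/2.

a_0 = 1/3 ∫_{-3}^{3} h(t) dt = 1/3 · (54) = 18.
So the constant term a_0/2 = 9.

9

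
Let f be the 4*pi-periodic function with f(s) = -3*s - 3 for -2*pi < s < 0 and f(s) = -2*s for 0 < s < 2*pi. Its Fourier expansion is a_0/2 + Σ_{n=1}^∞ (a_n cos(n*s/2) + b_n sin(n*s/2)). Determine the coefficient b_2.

5

b_2 = (1/(2*pi)) ∫_{-2*pi}^{2*pi} f(s) sin(s) ds.
Split the integral at the breakpoints.
Integrating by parts (boundary term plus one more integral), an antiderivative of (-3*s - 3) sin(s) is 3*s*cos(s) - 3*sin(s) + 3*cos(s); evaluating from -2*pi to 0: ∫_{-2*pi}^{0} (-3*s - 3) sin(s) ds = (3) - (3 - 6*pi) = 6*pi.
Integrating by parts (boundary term plus one more integral), an antiderivative of (-2*s) sin(s) is 2*s*cos(s) - 2*sin(s); evaluating from 0 to 2*pi: ∫_{0}^{2*pi} (-2*s) sin(s) ds = (4*pi) - (0) = 4*pi.
Summing the pieces and multiplying by (1/(2*pi)) gives b_2 = 5.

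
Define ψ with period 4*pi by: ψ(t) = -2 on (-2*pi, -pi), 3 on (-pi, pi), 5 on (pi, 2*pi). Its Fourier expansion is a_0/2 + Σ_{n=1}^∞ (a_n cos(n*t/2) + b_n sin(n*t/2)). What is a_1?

a_1 = (1/(2*pi)) ∫_{-2*pi}^{2*pi} ψ(t) cos(t/2) dt.
Split the integral at the breakpoints.
Directly, an antiderivative of (-2) cos(t/2) is -4*sin(t/2); evaluating from -2*pi to -pi: ∫_{-2*pi}^{-pi} (-2) cos(t/2) dt = (4) - (0) = 4.
Directly, an antiderivative of (3) cos(t/2) is 6*sin(t/2); evaluating from -pi to pi: ∫_{-pi}^{pi} (3) cos(t/2) dt = (6) - (-6) = 12.
Directly, an antiderivative of (5) cos(t/2) is 10*sin(t/2); evaluating from pi to 2*pi: ∫_{pi}^{2*pi} (5) cos(t/2) dt = (0) - (10) = -10.
Summing the pieces and multiplying by (1/(2*pi)) gives a_1 = 3/pi.

3/pi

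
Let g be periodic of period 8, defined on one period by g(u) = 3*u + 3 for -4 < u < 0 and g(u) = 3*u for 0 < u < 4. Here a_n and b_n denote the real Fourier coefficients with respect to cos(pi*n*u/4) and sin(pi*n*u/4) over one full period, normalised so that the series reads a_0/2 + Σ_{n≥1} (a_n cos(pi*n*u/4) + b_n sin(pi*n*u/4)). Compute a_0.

3

a_0 = 1/4 ∫_{-4}^{4} g(u) du = 1/4 · (12) = 3.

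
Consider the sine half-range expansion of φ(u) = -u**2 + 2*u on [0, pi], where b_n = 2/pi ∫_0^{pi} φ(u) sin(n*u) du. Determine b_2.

-2 + pi

b_2 = 2/pi ∫_0^{pi} (-u**2 + 2*u) sin(2*u) du.
Integrating by parts twice (tabular method), an antiderivative of (-u**2 + 2*u) sin(2*u) is u**2*cos(2*u)/2 - u*sin(2*u)/2 - u*cos(2*u) + sin(2*u)/2 - cos(2*u)/4; evaluating from 0 to pi: ∫_{0}^{pi} (-u**2 + 2*u) sin(2*u) du = (-pi - 1/4 + pi**2/2) - (-1/4) = pi*(-2 + pi)/2.
Hence b_2 = (2/pi)·(pi*(-2 + pi)/2) = -2 + pi.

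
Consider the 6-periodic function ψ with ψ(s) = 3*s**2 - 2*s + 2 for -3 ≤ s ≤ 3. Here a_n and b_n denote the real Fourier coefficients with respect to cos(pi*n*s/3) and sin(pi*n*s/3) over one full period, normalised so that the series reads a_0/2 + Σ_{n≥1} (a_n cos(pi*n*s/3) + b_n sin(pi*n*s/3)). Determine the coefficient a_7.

a_7 = 1/3 ∫_{-3}^{3} ψ(s) cos(7*pi*s/3) ds.
Integrating by parts twice (tabular method), an antiderivative of (3*s**2 - 2*s + 2) cos(7*pi*s/3) is 9*s**2*sin(7*pi*s/3)/(7*pi) - 6*s*sin(7*pi*s/3)/(7*pi) + 54*s*cos(7*pi*s/3)/(49*pi**2) - 162*sin(7*pi*s/3)/(343*pi**3) + 6*sin(7*pi*s/3)/(7*pi) - 18*cos(7*pi*s/3)/(49*pi**2); evaluating from -3 to 3: ∫_{-3}^{3} (3*s**2 - 2*s + 2) cos(7*pi*s/3) ds = (-144/(49*pi**2)) - (180/(49*pi**2)) = -324/(49*pi**2).
Hence a_7 = (1/3)·(-324/(49*pi**2)) = -108/(49*pi**2).

-108/(49*pi**2)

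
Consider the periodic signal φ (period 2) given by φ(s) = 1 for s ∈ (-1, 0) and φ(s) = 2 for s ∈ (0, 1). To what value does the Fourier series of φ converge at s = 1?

At s = 1 the one-sided limits are φ(1^-) = 2 and φ(1^+) = 1.
By Dirichlet's theorem the series converges to their average, [(2) + (1)]/2 = 3/2.

3/2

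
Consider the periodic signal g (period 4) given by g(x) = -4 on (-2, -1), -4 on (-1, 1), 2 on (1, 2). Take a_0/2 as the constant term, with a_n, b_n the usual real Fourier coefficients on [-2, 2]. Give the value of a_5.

-6/(5*pi)

a_5 = 1/2 ∫_{-2}^{2} g(x) cos(5*pi*x/2) dx.
Split the integral at the breakpoints.
Directly, an antiderivative of (-4) cos(5*pi*x/2) is -8*sin(5*pi*x/2)/(5*pi); evaluating from -2 to -1: ∫_{-2}^{-1} (-4) cos(5*pi*x/2) dx = (8/(5*pi)) - (0) = 8/(5*pi).
Directly, an antiderivative of (-4) cos(5*pi*x/2) is -8*sin(5*pi*x/2)/(5*pi); evaluating from -1 to 1: ∫_{-1}^{1} (-4) cos(5*pi*x/2) dx = (-8/(5*pi)) - (8/(5*pi)) = -16/(5*pi).
Directly, an antiderivative of (2) cos(5*pi*x/2) is 4*sin(5*pi*x/2)/(5*pi); evaluating from 1 to 2: ∫_{1}^{2} (2) cos(5*pi*x/2) dx = (0) - (4/(5*pi)) = -4/(5*pi).
Summing the pieces and multiplying by (1/2) gives a_5 = -6/(5*pi).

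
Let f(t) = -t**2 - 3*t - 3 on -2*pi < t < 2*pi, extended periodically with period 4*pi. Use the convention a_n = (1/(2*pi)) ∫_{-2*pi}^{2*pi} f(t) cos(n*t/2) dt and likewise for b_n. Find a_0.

a_0 = (1/(2*pi)) ∫_{-2*pi}^{2*pi} f(t) dt = (1/(2*pi)) · (-16*pi**3/3 - 12*pi) = -8*pi**2/3 - 6.

-8*pi**2/3 - 6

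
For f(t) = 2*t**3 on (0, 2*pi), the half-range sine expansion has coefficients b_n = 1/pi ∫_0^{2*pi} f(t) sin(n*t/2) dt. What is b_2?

b_2 = 1/pi ∫_0^{2*pi} (2*t**3) sin(t) dt.
Integrating by parts three times (tabular method), an antiderivative of (2*t**3) sin(t) is -2*t**3*cos(t) + 6*t**2*sin(t) + 12*t*cos(t) - 12*sin(t); evaluating from 0 to 2*pi: ∫_{0}^{2*pi} (2*t**3) sin(t) dt = (-16*pi**3 + 24*pi) - (0) = -16*pi**3 + 24*pi.
Hence b_2 = (1/pi)·(-16*pi**3 + 24*pi) = 24 - 16*pi**2.

24 - 16*pi**2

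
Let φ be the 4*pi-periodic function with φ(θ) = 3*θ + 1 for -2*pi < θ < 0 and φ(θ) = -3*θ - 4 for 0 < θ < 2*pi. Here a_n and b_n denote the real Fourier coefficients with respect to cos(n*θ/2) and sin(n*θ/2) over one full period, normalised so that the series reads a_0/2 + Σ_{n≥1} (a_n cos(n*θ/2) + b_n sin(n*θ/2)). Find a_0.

a_0 = (1/(2*pi)) ∫_{-2*pi}^{2*pi} φ(θ) dθ = (1/(2*pi)) · (-6*pi*(1 + 2*pi)) = -6*pi - 3.

-6*pi - 3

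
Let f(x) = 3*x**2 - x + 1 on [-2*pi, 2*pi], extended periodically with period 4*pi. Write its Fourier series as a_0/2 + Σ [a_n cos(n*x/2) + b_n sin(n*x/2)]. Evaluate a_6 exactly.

a_6 = (1/(2*pi)) ∫_{-2*pi}^{2*pi} f(x) cos(3*x) dx.
Integrating by parts twice (tabular method), an antiderivative of (3*x**2 - x + 1) cos(3*x) is x**2*sin(3*x) - x*sin(3*x)/3 + 2*x*cos(3*x)/3 + sin(3*x)/9 - cos(3*x)/9; evaluating from -2*pi to 2*pi: ∫_{-2*pi}^{2*pi} (3*x**2 - x + 1) cos(3*x) dx = (-1/9 + 4*pi/3) - (-4*pi/3 - 1/9) = 8*pi/3.
Hence a_6 = (1/(2*pi))·(8*pi/3) = 4/3.

4/3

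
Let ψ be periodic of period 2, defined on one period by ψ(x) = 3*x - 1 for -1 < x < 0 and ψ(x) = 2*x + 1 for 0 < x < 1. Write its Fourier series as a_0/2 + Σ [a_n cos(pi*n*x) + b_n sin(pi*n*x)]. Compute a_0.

a_0 = ∫_{-1}^{1} ψ(x) dx = -1/2.

-1/2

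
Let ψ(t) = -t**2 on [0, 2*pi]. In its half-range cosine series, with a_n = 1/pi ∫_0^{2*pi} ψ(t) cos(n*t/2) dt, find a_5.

16/25

a_5 = 1/pi ∫_0^{2*pi} (-t**2) cos(5*t/2) dt.
Integrating by parts twice (tabular method), an antiderivative of (-t**2) cos(5*t/2) is -2*t**2*sin(5*t/2)/5 - 8*t*cos(5*t/2)/25 + 16*sin(5*t/2)/125; evaluating from 0 to 2*pi: ∫_{0}^{2*pi} (-t**2) cos(5*t/2) dt = (16*pi/25) - (0) = 16*pi/25.
Hence a_5 = (1/pi)·(16*pi/25) = 16/25.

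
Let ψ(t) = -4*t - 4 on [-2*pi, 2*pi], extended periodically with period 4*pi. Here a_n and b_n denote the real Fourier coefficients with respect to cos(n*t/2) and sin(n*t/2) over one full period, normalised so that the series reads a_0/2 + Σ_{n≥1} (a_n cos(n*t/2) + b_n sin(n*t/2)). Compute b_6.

b_6 = (1/(2*pi)) ∫_{-2*pi}^{2*pi} ψ(t) sin(3*t) dt.
Integrating by parts (boundary term plus one more integral), an antiderivative of (-4*t - 4) sin(3*t) is 4*t*cos(3*t)/3 - 4*sin(3*t)/9 + 4*cos(3*t)/3; evaluating from -2*pi to 2*pi: ∫_{-2*pi}^{2*pi} (-4*t - 4) sin(3*t) dt = (4/3 + 8*pi/3) - (4/3 - 8*pi/3) = 16*pi/3.
Hence b_6 = (1/(2*pi))·(16*pi/3) = 8/3.

8/3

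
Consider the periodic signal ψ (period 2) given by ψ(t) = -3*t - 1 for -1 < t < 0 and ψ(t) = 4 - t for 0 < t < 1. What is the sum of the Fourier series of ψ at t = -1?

5/2

At t = -1 the one-sided limits are ψ(-1^-) = 3 and ψ(-1^+) = 2.
By Dirichlet's theorem the series converges to their average, [(3) + (2)]/2 = 5/2.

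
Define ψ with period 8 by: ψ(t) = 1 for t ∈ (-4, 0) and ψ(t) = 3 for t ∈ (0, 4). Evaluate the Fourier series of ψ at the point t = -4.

2

At t = -4 the one-sided limits are ψ(-4^-) = 3 and ψ(-4^+) = 1.
By Dirichlet's theorem the series converges to their average, [(3) + (1)]/2 = 2.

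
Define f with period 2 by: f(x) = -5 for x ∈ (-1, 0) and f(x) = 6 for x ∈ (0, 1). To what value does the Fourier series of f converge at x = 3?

1/2

x = 3 differs from x = -1 by 2 full period(s), and the series is 2-periodic.
At x = -1 the one-sided limits are f(-1^-) = 6 and f(-1^+) = -5.
By Dirichlet's theorem the series converges to their average, [(6) + (-5)]/2 = 1/2.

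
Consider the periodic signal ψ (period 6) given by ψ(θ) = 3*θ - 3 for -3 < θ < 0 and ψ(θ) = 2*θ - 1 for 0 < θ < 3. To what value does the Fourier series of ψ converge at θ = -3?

-7/2

At θ = -3 the one-sided limits are ψ(-3^-) = 5 and ψ(-3^+) = -12.
By Dirichlet's theorem the series converges to their average, [(5) + (-12)]/2 = -7/2.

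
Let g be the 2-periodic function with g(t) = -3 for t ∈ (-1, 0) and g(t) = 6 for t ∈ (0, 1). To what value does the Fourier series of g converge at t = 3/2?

-3

t = 3/2 differs from t = -1/2 by 1 full period(s), and the series is 2-periodic.
g is continuous at t = -1/2 with value -3, so the series converges to -3 there.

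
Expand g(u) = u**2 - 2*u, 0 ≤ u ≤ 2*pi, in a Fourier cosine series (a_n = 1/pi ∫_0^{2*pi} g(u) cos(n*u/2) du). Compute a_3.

16*(1 - pi)/(9*pi)

a_3 = 1/pi ∫_0^{2*pi} (u**2 - 2*u) cos(3*u/2) du.
Integrating by parts twice (tabular method), an antiderivative of (u**2 - 2*u) cos(3*u/2) is 2*u**2*sin(3*u/2)/3 - 4*u*sin(3*u/2)/3 + 8*u*cos(3*u/2)/9 - 16*sin(3*u/2)/27 - 8*cos(3*u/2)/9; evaluating from 0 to 2*pi: ∫_{0}^{2*pi} (u**2 - 2*u) cos(3*u/2) du = (8/9 - 16*pi/9) - (-8/9) = 16/9 - 16*pi/9.
Hence a_3 = (1/pi)·(16/9 - 16*pi/9) = 16*(1 - pi)/(9*pi).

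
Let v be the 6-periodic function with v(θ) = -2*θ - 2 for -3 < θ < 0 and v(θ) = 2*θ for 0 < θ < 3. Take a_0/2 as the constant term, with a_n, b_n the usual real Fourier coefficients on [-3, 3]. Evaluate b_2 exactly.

b_2 = 1/3 ∫_{-3}^{3} v(θ) sin(2*pi*θ/3) dθ.
Split the integral at the breakpoints.
Integrating by parts (boundary term plus one more integral), an antiderivative of (-2*θ - 2) sin(2*pi*θ/3) is 3*θ*cos(2*pi*θ/3)/pi - 9*sin(2*pi*θ/3)/(2*pi**2) + 3*cos(2*pi*θ/3)/pi; evaluating from -3 to 0: ∫_{-3}^{0} (-2*θ - 2) sin(2*pi*θ/3) dθ = (3/pi) - (-6/pi) = 9/pi.
Integrating by parts (boundary term plus one more integral), an antiderivative of (2*θ) sin(2*pi*θ/3) is -3*θ*cos(2*pi*θ/3)/pi + 9*sin(2*pi*θ/3)/(2*pi**2); evaluating from 0 to 3: ∫_{0}^{3} (2*θ) sin(2*pi*θ/3) dθ = (-9/pi) - (0) = -9/pi.
Summing the pieces and multiplying by (1/3) gives b_2 = 0.

0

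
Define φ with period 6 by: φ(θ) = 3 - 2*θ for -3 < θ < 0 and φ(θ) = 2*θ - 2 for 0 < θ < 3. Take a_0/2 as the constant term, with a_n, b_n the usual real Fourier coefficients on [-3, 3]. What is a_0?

a_0 = 1/3 ∫_{-3}^{3} φ(θ) dθ = 1/3 · (21) = 7.

7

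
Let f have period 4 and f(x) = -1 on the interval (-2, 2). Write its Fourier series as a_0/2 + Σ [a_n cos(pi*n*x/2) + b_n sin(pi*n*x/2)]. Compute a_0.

-2

a_0 = 1/2 ∫_{-2}^{2} f(x) dx = 1/2 · (-4) = -2.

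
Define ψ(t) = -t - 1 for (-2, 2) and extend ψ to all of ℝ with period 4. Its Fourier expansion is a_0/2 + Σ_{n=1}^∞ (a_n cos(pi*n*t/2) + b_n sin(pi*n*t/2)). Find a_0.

-2

a_0 = 1/2 ∫_{-2}^{2} ψ(t) dt = 1/2 · (-4) = -2.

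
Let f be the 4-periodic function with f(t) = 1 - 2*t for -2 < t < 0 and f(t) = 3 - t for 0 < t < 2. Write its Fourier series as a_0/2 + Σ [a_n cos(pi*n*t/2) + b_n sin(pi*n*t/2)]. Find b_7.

-2/(7*pi)

b_7 = 1/2 ∫_{-2}^{2} f(t) sin(7*pi*t/2) dt.
Split the integral at the breakpoints.
Integrating by parts (boundary term plus one more integral), an antiderivative of (1 - 2*t) sin(7*pi*t/2) is 4*t*cos(7*pi*t/2)/(7*pi) - 8*sin(7*pi*t/2)/(49*pi**2) - 2*cos(7*pi*t/2)/(7*pi); evaluating from -2 to 0: ∫_{-2}^{0} (1 - 2*t) sin(7*pi*t/2) dt = (-2/(7*pi)) - (10/(7*pi)) = -12/(7*pi).
Integrating by parts (boundary term plus one more integral), an antiderivative of (3 - t) sin(7*pi*t/2) is 2*t*cos(7*pi*t/2)/(7*pi) - 4*sin(7*pi*t/2)/(49*pi**2) - 6*cos(7*pi*t/2)/(7*pi); evaluating from 0 to 2: ∫_{0}^{2} (3 - t) sin(7*pi*t/2) dt = (2/(7*pi)) - (-6/(7*pi)) = 8/(7*pi).
Summing the pieces and multiplying by (1/2) gives b_7 = -2/(7*pi).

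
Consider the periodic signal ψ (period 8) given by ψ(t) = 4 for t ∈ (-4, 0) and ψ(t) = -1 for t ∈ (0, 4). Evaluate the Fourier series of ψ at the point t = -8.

3/2

t = -8 differs from t = 0 by -1 full period(s), and the series is 8-periodic.
At t = 0 the one-sided limits are ψ(0^-) = 4 and ψ(0^+) = -1.
By Dirichlet's theorem the series converges to their average, [(4) + (-1)]/2 = 3/2.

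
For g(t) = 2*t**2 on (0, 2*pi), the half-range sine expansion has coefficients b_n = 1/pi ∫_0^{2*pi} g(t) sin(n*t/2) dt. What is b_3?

16*(-4 + 9*pi**2)/(27*pi)

b_3 = 1/pi ∫_0^{2*pi} (2*t**2) sin(3*t/2) dt.
Integrating by parts twice (tabular method), an antiderivative of (2*t**2) sin(3*t/2) is -4*t**2*cos(3*t/2)/3 + 16*t*sin(3*t/2)/9 + 32*cos(3*t/2)/27; evaluating from 0 to 2*pi: ∫_{0}^{2*pi} (2*t**2) sin(3*t/2) dt = (-32/27 + 16*pi**2/3) - (32/27) = -64/27 + 16*pi**2/3.
Hence b_3 = (1/pi)·(-64/27 + 16*pi**2/3) = 16*(-4 + 9*pi**2)/(27*pi).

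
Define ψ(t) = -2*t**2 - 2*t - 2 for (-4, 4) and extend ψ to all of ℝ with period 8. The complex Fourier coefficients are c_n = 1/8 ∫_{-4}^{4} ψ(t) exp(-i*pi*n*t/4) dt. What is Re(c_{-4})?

-4/pi**2

Since ψ is real-valued, Re(c_{-4}) = 1/8 ∫_{-4}^{4} ψ(t) cos(-pi*t) dt = a_{4}/2.
Integrating by parts twice (tabular method), an antiderivative of (-2*t**2 - 2*t - 2) cos(-pi*t) is -2*t**2*sin(pi*t)/pi - 2*t*sin(pi*t)/pi - 4*t*cos(pi*t)/pi**2 - 2*sin(pi*t)/pi + 4*sin(pi*t)/pi**3 - 2*cos(pi*t)/pi**2; evaluating from -4 to 4: ∫_{-4}^{4} (-2*t**2 - 2*t - 2) cos(-pi*t) dt = (-18/pi**2) - (14/pi**2) = -32/pi**2.
Hence Re(c_{-4}) = (1/8)·(-32/pi**2) = -4/pi**2.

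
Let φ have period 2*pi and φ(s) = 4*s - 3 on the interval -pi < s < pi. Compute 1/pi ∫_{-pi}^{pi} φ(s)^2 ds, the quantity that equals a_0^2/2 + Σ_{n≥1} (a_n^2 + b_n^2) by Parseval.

1/pi ∫_{-pi}^{pi} φ(s)^2 ds = 1/pi · (18*pi + 32*pi**3/3) = 18 + 32*pi**2/3.

18 + 32*pi**2/3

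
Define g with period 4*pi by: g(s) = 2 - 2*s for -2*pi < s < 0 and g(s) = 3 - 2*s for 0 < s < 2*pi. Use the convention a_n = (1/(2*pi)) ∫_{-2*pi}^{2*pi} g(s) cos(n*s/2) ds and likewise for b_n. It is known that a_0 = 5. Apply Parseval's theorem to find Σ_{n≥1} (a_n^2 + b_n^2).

Parseval: a_0^2/2 + Σ_{n≥1} (a_n^2+b_n^2) = (1/(2*pi)) ∫_{-2*pi}^{2*pi} g(s)^2 ds = -4*pi + 13 + 32*pi**2/3.
Subtract a_0^2/2 = 25/2: Σ (a_n^2+b_n^2) = -4*pi + 1/2 + 32*pi**2/3.

-4*pi + 1/2 + 32*pi**2/3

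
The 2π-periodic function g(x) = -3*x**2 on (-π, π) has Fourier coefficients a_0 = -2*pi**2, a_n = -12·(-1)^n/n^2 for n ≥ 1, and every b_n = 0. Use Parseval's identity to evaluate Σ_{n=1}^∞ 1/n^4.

pi**4/90

Parseval: a_0^2/2 + Σ a_n^2 = (1/π) ∫_{-π}^{π} g(x)^2 dx = 18*pi**4/5.
Subtract a_0^2/2 = 2*pi**4: Σ a_n^2 = 8*pi**4/5.
Since a_n^2 = 144/n^4, Σ 1/n^4 = pi**4/90.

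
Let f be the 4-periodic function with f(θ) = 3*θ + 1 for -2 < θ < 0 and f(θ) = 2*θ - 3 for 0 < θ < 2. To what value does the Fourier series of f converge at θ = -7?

-1

θ = -7 differs from θ = 1 by -2 full period(s), and the series is 4-periodic.
f is continuous at θ = 1 with value -1, so the series converges to -1 there.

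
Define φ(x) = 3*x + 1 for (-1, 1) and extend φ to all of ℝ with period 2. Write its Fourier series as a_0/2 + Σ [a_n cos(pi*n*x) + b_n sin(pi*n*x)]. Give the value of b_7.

6/(7*pi)

b_7 = ∫_{-1}^{1} φ(x) sin(7*pi*x) dx.
Integrating by parts (boundary term plus one more integral), an antiderivative of (3*x + 1) sin(7*pi*x) is -3*x*cos(7*pi*x)/(7*pi) + 3*sin(7*pi*x)/(49*pi**2) - cos(7*pi*x)/(7*pi); evaluating from -1 to 1: ∫_{-1}^{1} (3*x + 1) sin(7*pi*x) dx = (4/(7*pi)) - (-2/(7*pi)) = 6/(7*pi).
Hence b_7 = 6/(7*pi).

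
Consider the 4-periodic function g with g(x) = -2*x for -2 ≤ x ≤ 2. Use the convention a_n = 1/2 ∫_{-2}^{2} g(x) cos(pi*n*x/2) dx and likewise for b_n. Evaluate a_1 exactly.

0

a_1 = 1/2 ∫_{-2}^{2} g(x) cos(pi*x/2) dx.
g is odd and cos(pi*x/2) is even, so the integrand is odd over a symmetric interval and the integral vanishes.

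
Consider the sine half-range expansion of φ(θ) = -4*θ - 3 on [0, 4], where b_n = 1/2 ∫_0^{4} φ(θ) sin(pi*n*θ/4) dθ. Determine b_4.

8/pi

b_4 = 1/2 ∫_0^{4} (-4*θ - 3) sin(pi*θ) dθ.
Integrating by parts (boundary term plus one more integral), an antiderivative of (-4*θ - 3) sin(pi*θ) is 4*θ*cos(pi*θ)/pi - 4*sin(pi*θ)/pi**2 + 3*cos(pi*θ)/pi; evaluating from 0 to 4: ∫_{0}^{4} (-4*θ - 3) sin(pi*θ) dθ = (19/pi) - (3/pi) = 16/pi.
Hence b_4 = (1/2)·(16/pi) = 8/pi.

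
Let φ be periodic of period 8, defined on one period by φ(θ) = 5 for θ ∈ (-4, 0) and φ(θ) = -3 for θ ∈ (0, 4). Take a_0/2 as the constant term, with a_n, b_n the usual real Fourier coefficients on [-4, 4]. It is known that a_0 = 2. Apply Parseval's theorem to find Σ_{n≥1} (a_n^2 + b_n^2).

Parseval: a_0^2/2 + Σ_{n≥1} (a_n^2+b_n^2) = 1/4 ∫_{-4}^{4} φ(θ)^2 dθ = 34.
Subtract a_0^2/2 = 2: Σ (a_n^2+b_n^2) = 32.

32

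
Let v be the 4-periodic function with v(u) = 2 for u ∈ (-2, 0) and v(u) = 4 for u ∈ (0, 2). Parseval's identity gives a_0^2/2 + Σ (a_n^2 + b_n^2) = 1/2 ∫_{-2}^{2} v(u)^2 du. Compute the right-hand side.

20

1/2 ∫_{-2}^{2} v(u)^2 du = 1/2 · (40) = 20.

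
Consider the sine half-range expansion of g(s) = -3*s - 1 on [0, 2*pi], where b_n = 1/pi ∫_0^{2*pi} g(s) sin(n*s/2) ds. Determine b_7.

4*(-3*pi - 1)/(7*pi)

b_7 = 1/pi ∫_0^{2*pi} (-3*s - 1) sin(7*s/2) ds.
Integrating by parts (boundary term plus one more integral), an antiderivative of (-3*s - 1) sin(7*s/2) is 6*s*cos(7*s/2)/7 - 12*sin(7*s/2)/49 + 2*cos(7*s/2)/7; evaluating from 0 to 2*pi: ∫_{0}^{2*pi} (-3*s - 1) sin(7*s/2) ds = (-12*pi/7 - 2/7) - (2/7) = -12*pi/7 - 4/7.
Hence b_7 = (1/pi)·(-12*pi/7 - 4/7) = 4*(-3*pi - 1)/(7*pi).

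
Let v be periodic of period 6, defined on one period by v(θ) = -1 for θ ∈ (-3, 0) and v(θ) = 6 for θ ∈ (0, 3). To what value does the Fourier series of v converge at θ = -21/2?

6

θ = -21/2 differs from θ = 3/2 by -2 full period(s), and the series is 6-periodic.
v is continuous at θ = 3/2 with value 6, so the series converges to 6 there.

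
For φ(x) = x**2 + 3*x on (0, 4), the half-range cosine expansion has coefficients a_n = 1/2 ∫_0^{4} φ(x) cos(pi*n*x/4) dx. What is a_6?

a_6 = 1/2 ∫_0^{4} (x**2 + 3*x) cos(3*pi*x/2) dx.
Integrating by parts twice (tabular method), an antiderivative of (x**2 + 3*x) cos(3*pi*x/2) is 2*x**2*sin(3*pi*x/2)/(3*pi) + 2*x*sin(3*pi*x/2)/pi + 8*x*cos(3*pi*x/2)/(9*pi**2) - 16*sin(3*pi*x/2)/(27*pi**3) + 4*cos(3*pi*x/2)/(3*pi**2); evaluating from 0 to 4: ∫_{0}^{4} (x**2 + 3*x) cos(3*pi*x/2) dx = (44/(9*pi**2)) - (4/(3*pi**2)) = 32/(9*pi**2).
Hence a_6 = (1/2)·(32/(9*pi**2)) = 16/(9*pi**2).

16/(9*pi**2)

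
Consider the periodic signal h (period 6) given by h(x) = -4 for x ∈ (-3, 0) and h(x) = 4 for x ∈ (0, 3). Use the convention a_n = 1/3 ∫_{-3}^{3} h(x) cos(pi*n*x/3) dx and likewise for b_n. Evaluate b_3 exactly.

16/(3*pi)

b_3 = 1/3 ∫_{-3}^{3} h(x) sin(pi*x) dx.
h is odd and sin(pi*x) is odd, so the integrand is even and b_3 = 2/3 ∫_0^{3} h(x) sin(pi*x) dx.
Directly, an antiderivative of (4) sin(pi*x) is -4*cos(pi*x)/pi; evaluating from 0 to 3: ∫_{0}^{3} (4) sin(pi*x) dx = (4/pi) - (-4/pi) = 8/pi.
Hence b_3 = (2/3)·(8/pi) = 16/(3*pi).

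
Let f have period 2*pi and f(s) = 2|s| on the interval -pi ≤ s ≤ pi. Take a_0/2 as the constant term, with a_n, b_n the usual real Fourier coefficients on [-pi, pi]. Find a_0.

2*pi

a_0 = 1/pi ∫_{-pi}^{pi} f(s) ds = 1/pi · (2*pi**2) = 2*pi.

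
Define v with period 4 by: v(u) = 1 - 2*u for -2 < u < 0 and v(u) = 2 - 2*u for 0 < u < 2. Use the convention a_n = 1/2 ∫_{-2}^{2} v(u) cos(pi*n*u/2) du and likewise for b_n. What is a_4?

a_4 = 1/2 ∫_{-2}^{2} v(u) cos(2*pi*u) du.
Split the integral at the breakpoints.
Integrating by parts (boundary term plus one more integral), an antiderivative of (1 - 2*u) cos(2*pi*u) is -u*sin(2*pi*u)/pi + sin(2*pi*u)/(2*pi) - cos(2*pi*u)/(2*pi**2); evaluating from -2 to 0: ∫_{-2}^{0} (1 - 2*u) cos(2*pi*u) du = (-1/(2*pi**2)) - (-1/(2*pi**2)) = 0.
Integrating by parts (boundary term plus one more integral), an antiderivative of (2 - 2*u) cos(2*pi*u) is -u*sin(2*pi*u)/pi + sin(2*pi*u)/pi - cos(2*pi*u)/(2*pi**2); evaluating from 0 to 2: ∫_{0}^{2} (2 - 2*u) cos(2*pi*u) du = (-1/(2*pi**2)) - (-1/(2*pi**2)) = 0.
Summing the pieces and multiplying by (1/2) gives a_4 = 0.

0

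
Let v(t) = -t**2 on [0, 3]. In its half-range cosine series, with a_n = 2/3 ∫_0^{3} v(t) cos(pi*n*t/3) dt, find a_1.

36/pi**2

a_1 = 2/3 ∫_0^{3} (-t**2) cos(pi*t/3) dt.
Integrating by parts twice (tabular method), an antiderivative of (-t**2) cos(pi*t/3) is -3*t**2*sin(pi*t/3)/pi - 18*t*cos(pi*t/3)/pi**2 + 54*sin(pi*t/3)/pi**3; evaluating from 0 to 3: ∫_{0}^{3} (-t**2) cos(pi*t/3) dt = (54/pi**2) - (0) = 54/pi**2.
Hence a_1 = (2/3)·(54/pi**2) = 36/pi**2.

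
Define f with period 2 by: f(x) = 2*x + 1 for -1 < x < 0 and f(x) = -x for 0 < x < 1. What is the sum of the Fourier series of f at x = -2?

x = -2 differs from x = 0 by -1 full period(s), and the series is 2-periodic.
At x = 0 the one-sided limits are f(0^-) = 1 and f(0^+) = 0.
By Dirichlet's theorem the series converges to their average, [(1) + (0)]/2 = 1/2.

1/2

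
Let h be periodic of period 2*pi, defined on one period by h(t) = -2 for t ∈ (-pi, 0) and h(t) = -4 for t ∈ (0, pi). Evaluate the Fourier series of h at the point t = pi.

-3

t = pi differs from t = -pi by 1 full period(s), and the series is 2*pi-periodic.
At t = -pi the one-sided limits are h(-pi^-) = -4 and h(-pi^+) = -2.
By Dirichlet's theorem the series converges to their average, [(-4) + (-2)]/2 = -3.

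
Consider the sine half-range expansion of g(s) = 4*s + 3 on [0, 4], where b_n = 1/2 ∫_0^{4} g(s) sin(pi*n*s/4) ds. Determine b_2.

-16/pi

b_2 = 1/2 ∫_0^{4} (4*s + 3) sin(pi*s/2) ds.
Integrating by parts (boundary term plus one more integral), an antiderivative of (4*s + 3) sin(pi*s/2) is -8*s*cos(pi*s/2)/pi + 16*sin(pi*s/2)/pi**2 - 6*cos(pi*s/2)/pi; evaluating from 0 to 4: ∫_{0}^{4} (4*s + 3) sin(pi*s/2) ds = (-38/pi) - (-6/pi) = -32/pi.
Hence b_2 = (1/2)·(-32/pi) = -16/pi.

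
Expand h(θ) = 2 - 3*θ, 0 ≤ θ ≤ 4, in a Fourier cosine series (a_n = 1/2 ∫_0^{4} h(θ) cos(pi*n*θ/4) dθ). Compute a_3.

16/(3*pi**2)

a_3 = 1/2 ∫_0^{4} (2 - 3*θ) cos(3*pi*θ/4) dθ.
Integrating by parts (boundary term plus one more integral), an antiderivative of (2 - 3*θ) cos(3*pi*θ/4) is -4*θ*sin(3*pi*θ/4)/pi + 8*sin(3*pi*θ/4)/(3*pi) - 16*cos(3*pi*θ/4)/(3*pi**2); evaluating from 0 to 4: ∫_{0}^{4} (2 - 3*θ) cos(3*pi*θ/4) dθ = (16/(3*pi**2)) - (-16/(3*pi**2)) = 32/(3*pi**2).
Hence a_3 = (1/2)·(32/(3*pi**2)) = 16/(3*pi**2).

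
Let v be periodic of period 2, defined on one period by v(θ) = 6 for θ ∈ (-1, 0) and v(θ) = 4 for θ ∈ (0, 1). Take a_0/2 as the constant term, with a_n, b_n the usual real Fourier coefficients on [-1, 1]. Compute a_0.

10

a_0 = ∫_{-1}^{1} v(θ) dθ = 10.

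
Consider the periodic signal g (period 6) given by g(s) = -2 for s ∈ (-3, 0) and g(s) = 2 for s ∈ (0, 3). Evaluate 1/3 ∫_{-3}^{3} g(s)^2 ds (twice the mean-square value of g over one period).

1/3 ∫_{-3}^{3} g(s)^2 ds = 1/3 · (24) = 8.

8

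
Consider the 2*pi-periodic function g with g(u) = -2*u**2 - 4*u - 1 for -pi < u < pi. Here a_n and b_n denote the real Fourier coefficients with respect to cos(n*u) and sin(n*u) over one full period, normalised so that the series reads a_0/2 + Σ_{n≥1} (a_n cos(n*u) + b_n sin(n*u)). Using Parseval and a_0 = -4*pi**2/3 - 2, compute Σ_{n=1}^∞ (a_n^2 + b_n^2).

32*pi**2*(pi**2 + 15)/45

Parseval: a_0^2/2 + Σ_{n≥1} (a_n^2+b_n^2) = 1/pi ∫_{-pi}^{pi} g(u)^2 du = 2 + 40*pi**2/3 + 8*pi**4/5.
Subtract a_0^2/2 = 2*(3 + 2*pi**2)**2/9: Σ (a_n^2+b_n^2) = 32*pi**2*(pi**2 + 15)/45.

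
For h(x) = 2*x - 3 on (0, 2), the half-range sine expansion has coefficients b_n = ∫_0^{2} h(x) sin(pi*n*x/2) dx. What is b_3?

-4/(3*pi)

b_3 = ∫_0^{2} (2*x - 3) sin(3*pi*x/2) dx.
Integrating by parts (boundary term plus one more integral), an antiderivative of (2*x - 3) sin(3*pi*x/2) is -4*x*cos(3*pi*x/2)/(3*pi) + 8*sin(3*pi*x/2)/(9*pi**2) + 2*cos(3*pi*x/2)/pi; evaluating from 0 to 2: ∫_{0}^{2} (2*x - 3) sin(3*pi*x/2) dx = (2/(3*pi)) - (2/pi) = -4/(3*pi).
Hence b_3 = -4/(3*pi).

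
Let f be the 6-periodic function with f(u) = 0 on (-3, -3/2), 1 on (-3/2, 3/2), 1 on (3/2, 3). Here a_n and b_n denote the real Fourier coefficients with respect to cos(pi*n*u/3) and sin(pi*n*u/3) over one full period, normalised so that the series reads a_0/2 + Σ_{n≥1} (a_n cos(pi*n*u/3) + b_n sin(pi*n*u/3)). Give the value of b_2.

-1/pi

b_2 = 1/3 ∫_{-3}^{3} f(u) sin(2*pi*u/3) du.
Split the integral at the breakpoints.
∫_{-3}^{-3/2} (0) sin(2*pi*u/3) du = 0.
Directly, an antiderivative of (1) sin(2*pi*u/3) is -3*cos(2*pi*u/3)/(2*pi); evaluating from -3/2 to 3/2: ∫_{-3/2}^{3/2} (1) sin(2*pi*u/3) du = (3/(2*pi)) - (3/(2*pi)) = 0.
Directly, an antiderivative of (1) sin(2*pi*u/3) is -3*cos(2*pi*u/3)/(2*pi); evaluating from 3/2 to 3: ∫_{3/2}^{3} (1) sin(2*pi*u/3) du = (-3/(2*pi)) - (3/(2*pi)) = -3/pi.
Summing the pieces and multiplying by (1/3) gives b_2 = -1/pi.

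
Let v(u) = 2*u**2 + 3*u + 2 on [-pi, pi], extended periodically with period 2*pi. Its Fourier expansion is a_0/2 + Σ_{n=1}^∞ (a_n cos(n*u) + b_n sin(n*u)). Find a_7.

-8/49

a_7 = 1/pi ∫_{-pi}^{pi} v(u) cos(7*u) du.
Integrating by parts twice (tabular method), an antiderivative of (2*u**2 + 3*u + 2) cos(7*u) is 2*u**2*sin(7*u)/7 + 3*u*sin(7*u)/7 + 4*u*cos(7*u)/49 + 94*sin(7*u)/343 + 3*cos(7*u)/49; evaluating from -pi to pi: ∫_{-pi}^{pi} (2*u**2 + 3*u + 2) cos(7*u) du = (-4*pi/49 - 3/49) - (-3/49 + 4*pi/49) = -8*pi/49.
Hence a_7 = (1/pi)·(-8*pi/49) = -8/49.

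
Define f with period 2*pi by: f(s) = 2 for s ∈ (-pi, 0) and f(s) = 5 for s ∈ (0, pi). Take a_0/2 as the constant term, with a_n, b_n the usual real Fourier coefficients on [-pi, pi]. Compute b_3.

b_3 = 1/pi ∫_{-pi}^{pi} f(s) sin(3*s) ds.
Split the integral at the breakpoints.
Directly, an antiderivative of (2) sin(3*s) is -2*cos(3*s)/3; evaluating from -pi to 0: ∫_{-pi}^{0} (2) sin(3*s) ds = (-2/3) - (2/3) = -4/3.
Directly, an antiderivative of (5) sin(3*s) is -5*cos(3*s)/3; evaluating from 0 to pi: ∫_{0}^{pi} (5) sin(3*s) ds = (5/3) - (-5/3) = 10/3.
Summing the pieces and multiplying by (1/pi) gives b_3 = 2/pi.

2/pi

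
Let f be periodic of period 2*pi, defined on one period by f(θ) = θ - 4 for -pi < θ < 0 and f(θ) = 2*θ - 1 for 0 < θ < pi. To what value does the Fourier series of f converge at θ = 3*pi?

θ = 3*pi differs from θ = -pi by 2 full period(s), and the series is 2*pi-periodic.
At θ = -pi the one-sided limits are f(-pi^-) = -1 + 2*pi and f(-pi^+) = -4 - pi.
By Dirichlet's theorem the series converges to their average, [(-1 + 2*pi) + (-4 - pi)]/2 = -5/2 + pi/2.

-5/2 + pi/2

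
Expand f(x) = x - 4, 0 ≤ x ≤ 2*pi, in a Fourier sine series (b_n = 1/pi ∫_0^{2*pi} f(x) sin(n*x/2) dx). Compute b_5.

4*(-4 + pi)/(5*pi)

b_5 = 1/pi ∫_0^{2*pi} (x - 4) sin(5*x/2) dx.
Integrating by parts (boundary term plus one more integral), an antiderivative of (x - 4) sin(5*x/2) is -2*x*cos(5*x/2)/5 + 4*sin(5*x/2)/25 + 8*cos(5*x/2)/5; evaluating from 0 to 2*pi: ∫_{0}^{2*pi} (x - 4) sin(5*x/2) dx = (-8/5 + 4*pi/5) - (8/5) = -16/5 + 4*pi/5.
Hence b_5 = (1/pi)·(-16/5 + 4*pi/5) = 4*(-4 + pi)/(5*pi).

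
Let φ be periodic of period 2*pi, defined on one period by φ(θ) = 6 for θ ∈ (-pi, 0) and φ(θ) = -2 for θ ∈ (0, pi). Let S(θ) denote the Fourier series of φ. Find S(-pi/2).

φ is continuous at θ = -pi/2 with value 6, so the series converges to 6 there.

6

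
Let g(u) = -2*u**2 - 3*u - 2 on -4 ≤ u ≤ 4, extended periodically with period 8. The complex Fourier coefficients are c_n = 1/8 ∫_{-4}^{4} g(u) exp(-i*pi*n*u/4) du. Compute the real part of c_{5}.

64/(25*pi**2)

Since g is real-valued, Re(c_{5}) = 1/8 ∫_{-4}^{4} g(u) cos(5*pi*u/4) du = a_{5}/2.
Integrating by parts twice (tabular method), an antiderivative of (-2*u**2 - 3*u - 2) cos(5*pi*u/4) is -8*u**2*sin(5*pi*u/4)/(5*pi) - 12*u*sin(5*pi*u/4)/(5*pi) - 64*u*cos(5*pi*u/4)/(25*pi**2) - 8*sin(5*pi*u/4)/(5*pi) + 256*sin(5*pi*u/4)/(125*pi**3) - 48*cos(5*pi*u/4)/(25*pi**2); evaluating from -4 to 4: ∫_{-4}^{4} (-2*u**2 - 3*u - 2) cos(5*pi*u/4) du = (304/(25*pi**2)) - (-208/(25*pi**2)) = 512/(25*pi**2).
Hence Re(c_{5}) = (1/8)·(512/(25*pi**2)) = 64/(25*pi**2).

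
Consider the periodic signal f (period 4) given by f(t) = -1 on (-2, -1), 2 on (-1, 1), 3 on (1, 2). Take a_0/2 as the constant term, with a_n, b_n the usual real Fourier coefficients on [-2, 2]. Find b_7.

b_7 = 1/2 ∫_{-2}^{2} f(t) sin(7*pi*t/2) dt.
Split the integral at the breakpoints.
Directly, an antiderivative of (-1) sin(7*pi*t/2) is 2*cos(7*pi*t/2)/(7*pi); evaluating from -2 to -1: ∫_{-2}^{-1} (-1) sin(7*pi*t/2) dt = (0) - (-2/(7*pi)) = 2/(7*pi).
Directly, an antiderivative of (2) sin(7*pi*t/2) is -4*cos(7*pi*t/2)/(7*pi); evaluating from -1 to 1: ∫_{-1}^{1} (2) sin(7*pi*t/2) dt = (0) - (0) = 0.
Directly, an antiderivative of (3) sin(7*pi*t/2) is -6*cos(7*pi*t/2)/(7*pi); evaluating from 1 to 2: ∫_{1}^{2} (3) sin(7*pi*t/2) dt = (6/(7*pi)) - (0) = 6/(7*pi).
Summing the pieces and multiplying by (1/2) gives b_7 = 4/(7*pi).

4/(7*pi)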